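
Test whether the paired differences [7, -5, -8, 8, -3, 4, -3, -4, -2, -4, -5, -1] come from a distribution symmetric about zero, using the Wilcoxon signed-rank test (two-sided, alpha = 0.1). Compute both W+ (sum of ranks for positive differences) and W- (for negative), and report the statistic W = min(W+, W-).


Step 1: Drop any zero differences (none here) and take |d_i|.
|d| = [7, 5, 8, 8, 3, 4, 3, 4, 2, 4, 5, 1]
Step 2: Midrank |d_i| (ties get averaged ranks).
ranks: |7|->10, |5|->8.5, |8|->11.5, |8|->11.5, |3|->3.5, |4|->6, |3|->3.5, |4|->6, |2|->2, |4|->6, |5|->8.5, |1|->1
Step 3: Attach original signs; sum ranks with positive sign and with negative sign.
W+ = 10 + 11.5 + 6 = 27.5
W- = 8.5 + 11.5 + 3.5 + 3.5 + 6 + 2 + 6 + 8.5 + 1 = 50.5
(Check: W+ + W- = 78 should equal n(n+1)/2 = 78.)
Step 4: Test statistic W = min(W+, W-) = 27.5.
Step 5: Ties in |d|, so use the tie-corrected normal approximation.
        E[W] = n(n+1)/4 = 12*13/4 = 39.
        Tie groups: |d|=3 (t=2), |d|=4 (t=3), |d|=5 (t=2), |d|=8 (t=2); sum(t^3 - t) = 42.
        Var[W] = n(n+1)(2n+1)/24 - sum(t^3-t)/48 = 3900/24 - 42/48 = 161.625.
        z = (W - E[W]) / sqrt(Var[W]) = (27.5 - 39) / 12.7132 = -0.9046.
        Two-sided p = 2*Phi(z) = 0.365692.
Step 6: alpha = 0.1. fail to reject H0.

W+ = 27.5, W- = 50.5, W = min = 27.5, p = 0.365692, fail to reject H0.


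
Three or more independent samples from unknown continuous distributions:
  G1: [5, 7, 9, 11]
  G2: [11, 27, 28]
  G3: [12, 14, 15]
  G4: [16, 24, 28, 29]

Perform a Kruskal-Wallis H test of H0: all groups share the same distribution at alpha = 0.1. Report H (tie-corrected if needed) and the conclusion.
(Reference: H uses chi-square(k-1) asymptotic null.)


Step 1: Combine all N = 14 observations and assign midranks.
sorted (value, group, rank): (5,G1,1), (7,G1,2), (9,G1,3), (11,G1,4.5), (11,G2,4.5), (12,G3,6), (14,G3,7), (15,G3,8), (16,G4,9), (24,G4,10), (27,G2,11), (28,G2,12.5), (28,G4,12.5), (29,G4,14)
Step 2: Sum ranks within each group.
R_1 = 10.5 (n_1 = 4)
R_2 = 28 (n_2 = 3)
R_3 = 21 (n_3 = 3)
R_4 = 45.5 (n_4 = 4)
Step 3: H = 12/(N(N+1)) * sum(R_i^2/n_i) - 3(N+1)
     = 12/(14*15) * (10.5^2/4 + 28^2/3 + 21^2/3 + 45.5^2/4) - 3*15
     = 0.057143 * 953.458 - 45
     = 9.483333.
Step 4: Ties present; correction factor C = 1 - 12/(14^3 - 14) = 0.995604. Corrected H = 9.483333 / 0.995604 = 9.525202.
Step 5: Under H0, H ~ chi^2(3); p-value = 0.023065.
Step 6: alpha = 0.1. reject H0.

H = 9.5252, df = 3, p = 0.023065, reject H0.


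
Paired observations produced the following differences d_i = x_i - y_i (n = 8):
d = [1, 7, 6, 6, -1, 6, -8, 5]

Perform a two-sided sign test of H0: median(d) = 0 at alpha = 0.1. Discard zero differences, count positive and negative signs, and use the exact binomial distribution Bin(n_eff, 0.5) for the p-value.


Step 1: Discard zero differences. Original n = 8; n_eff = number of nonzero differences = 8.
Nonzero differences (with sign): +1, +7, +6, +6, -1, +6, -8, +5
Step 2: Count signs: positive = 6, negative = 2.
Step 3: Under H0: P(positive) = 0.5, so the number of positives S ~ Bin(8, 0.5).
Step 4: Two-sided exact p-value = sum of Bin(8,0.5) probabilities at or below the observed probability = 0.289062.
Step 5: alpha = 0.1. fail to reject H0.

n_eff = 8, pos = 6, neg = 2, p = 0.289062, fail to reject H0.


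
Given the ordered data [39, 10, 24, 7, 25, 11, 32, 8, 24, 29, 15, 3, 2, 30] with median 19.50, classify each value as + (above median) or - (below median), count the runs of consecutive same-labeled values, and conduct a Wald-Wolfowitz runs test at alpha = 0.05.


Step 1: Compute median = 19.50; label A = above, B = below.
Labels in order: ABABABABAABBBA  (n_A = 7, n_B = 7)
Step 2: Count runs R = 11.
Step 3: Under H0 (random ordering), E[R] = 2*n_A*n_B/(n_A+n_B) + 1 = 2*7*7/14 + 1 = 8.0000.
        Var[R] = 2*n_A*n_B*(2*n_A*n_B - n_A - n_B) / ((n_A+n_B)^2 * (n_A+n_B-1)) = 8232/2548 = 3.2308.
        SD[R] = 1.7974.
Step 4: Continuity-corrected z = (R - 0.5 - E[R]) / SD[R] = (11 - 0.5 - 8.0000) / 1.7974 = 1.3909.
Step 5: Two-sided p-value via normal approximation = 2*(1 - Phi(|z|)) = 0.164264.
Step 6: alpha = 0.05. fail to reject H0.

R = 11, z = 1.3909, p = 0.164264, fail to reject H0.


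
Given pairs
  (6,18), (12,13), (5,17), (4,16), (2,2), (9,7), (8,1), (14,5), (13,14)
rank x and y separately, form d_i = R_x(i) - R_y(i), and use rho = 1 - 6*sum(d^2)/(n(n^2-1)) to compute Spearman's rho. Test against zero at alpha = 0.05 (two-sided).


Step 1: Rank x and y separately (midranks; no ties here).
rank(x): 6->4, 12->7, 5->3, 4->2, 2->1, 9->6, 8->5, 14->9, 13->8
rank(y): 18->9, 13->5, 17->8, 16->7, 2->2, 7->4, 1->1, 5->3, 14->6
Step 2: d_i = R_x(i) - R_y(i); compute d_i^2.
  (4-9)^2=25, (7-5)^2=4, (3-8)^2=25, (2-7)^2=25, (1-2)^2=1, (6-4)^2=4, (5-1)^2=16, (9-3)^2=36, (8-6)^2=4
sum(d^2) = 140.
Step 3: rho = 1 - 6*140 / (9*(9^2 - 1)) = 1 - 840/720 = -0.166667.
Step 4: Under H0, t = rho * sqrt((n-2)/(1-rho^2)) = -0.4472 ~ t(7).
Step 5: Two-sided p-value from the t-distribution with 7 df = 0.668231.
Step 6: alpha = 0.05. fail to reject H0.

rho = -0.1667, p = 0.668231, fail to reject H0 at alpha = 0.05.


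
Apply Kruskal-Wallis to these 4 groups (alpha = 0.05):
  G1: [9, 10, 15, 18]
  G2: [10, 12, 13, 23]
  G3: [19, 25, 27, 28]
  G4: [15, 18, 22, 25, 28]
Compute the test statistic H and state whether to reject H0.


Step 1: Combine all N = 17 observations and assign midranks.
sorted (value, group, rank): (9,G1,1), (10,G1,2.5), (10,G2,2.5), (12,G2,4), (13,G2,5), (15,G1,6.5), (15,G4,6.5), (18,G1,8.5), (18,G4,8.5), (19,G3,10), (22,G4,11), (23,G2,12), (25,G3,13.5), (25,G4,13.5), (27,G3,15), (28,G3,16.5), (28,G4,16.5)
Step 2: Sum ranks within each group.
R_1 = 18.5 (n_1 = 4)
R_2 = 23.5 (n_2 = 4)
R_3 = 55 (n_3 = 4)
R_4 = 56 (n_4 = 5)
Step 3: H = 12/(N(N+1)) * sum(R_i^2/n_i) - 3(N+1)
     = 12/(17*18) * (18.5^2/4 + 23.5^2/4 + 55^2/4 + 56^2/5) - 3*18
     = 0.039216 * 1607.08 - 54
     = 9.022549.
Step 4: Ties present; correction factor C = 1 - 30/(17^3 - 17) = 0.993873. Corrected H = 9.022549 / 0.993873 = 9.078175.
Step 5: Under H0, H ~ chi^2(3); p-value = 0.028269.
Step 6: alpha = 0.05. reject H0.

H = 9.0782, df = 3, p = 0.028269, reject H0.


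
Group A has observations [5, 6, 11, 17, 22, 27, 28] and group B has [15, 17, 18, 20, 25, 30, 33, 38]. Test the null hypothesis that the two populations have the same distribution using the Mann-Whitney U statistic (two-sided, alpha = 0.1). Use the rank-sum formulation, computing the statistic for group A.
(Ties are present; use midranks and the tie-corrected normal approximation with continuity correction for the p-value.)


Step 1: Combine and sort all 15 observations; assign midranks.
sorted (value, group): (5,X), (6,X), (11,X), (15,Y), (17,X), (17,Y), (18,Y), (20,Y), (22,X), (25,Y), (27,X), (28,X), (30,Y), (33,Y), (38,Y)
ranks: 5->1, 6->2, 11->3, 15->4, 17->5.5, 17->5.5, 18->7, 20->8, 22->9, 25->10, 27->11, 28->12, 30->13, 33->14, 38->15
Step 2: Rank sum for X: R1 = 1 + 2 + 3 + 5.5 + 9 + 11 + 12 = 43.5.
Step 3: U_X = R1 - n1(n1+1)/2 = 43.5 - 7*8/2 = 43.5 - 28 = 15.5.
       U_Y = n1*n2 - U_X = 56 - 15.5 = 40.5.
Step 4: Ties are present, so use the tie-corrected normal approximation (with continuity correction) for the p-value.
Step 5: p-value = 0.164537; compare to alpha = 0.1. fail to reject H0.

U_X = 15.5, p = 0.164537, fail to reject H0 at alpha = 0.1.


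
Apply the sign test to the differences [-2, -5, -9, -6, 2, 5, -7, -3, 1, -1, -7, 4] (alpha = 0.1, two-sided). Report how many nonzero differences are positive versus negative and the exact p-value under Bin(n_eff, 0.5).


Step 1: Discard zero differences. Original n = 12; n_eff = number of nonzero differences = 12.
Nonzero differences (with sign): -2, -5, -9, -6, +2, +5, -7, -3, +1, -1, -7, +4
Step 2: Count signs: positive = 4, negative = 8.
Step 3: Under H0: P(positive) = 0.5, so the number of positives S ~ Bin(12, 0.5).
Step 4: Two-sided exact p-value = sum of Bin(12,0.5) probabilities at or below the observed probability = 0.387695.
Step 5: alpha = 0.1. fail to reject H0.

n_eff = 12, pos = 4, neg = 8, p = 0.387695, fail to reject H0.


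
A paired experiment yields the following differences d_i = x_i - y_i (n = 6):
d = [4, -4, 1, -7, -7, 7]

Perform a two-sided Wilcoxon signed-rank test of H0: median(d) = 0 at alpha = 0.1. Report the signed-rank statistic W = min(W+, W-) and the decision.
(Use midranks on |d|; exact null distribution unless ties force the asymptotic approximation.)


Step 1: Drop any zero differences (none here) and take |d_i|.
|d| = [4, 4, 1, 7, 7, 7]
Step 2: Midrank |d_i| (ties get averaged ranks).
ranks: |4|->2.5, |4|->2.5, |1|->1, |7|->5, |7|->5, |7|->5
Step 3: Attach original signs; sum ranks with positive sign and with negative sign.
W+ = 2.5 + 1 + 5 = 8.5
W- = 2.5 + 5 + 5 = 12.5
(Check: W+ + W- = 21 should equal n(n+1)/2 = 21.)
Step 4: Test statistic W = min(W+, W-) = 8.5.
Step 5: Ties in |d|, so use the tie-corrected normal approximation.
        E[W] = n(n+1)/4 = 6*7/4 = 10.5.
        Tie groups: |d|=4 (t=2), |d|=7 (t=3); sum(t^3 - t) = 30.
        Var[W] = n(n+1)(2n+1)/24 - sum(t^3-t)/48 = 546/24 - 30/48 = 22.125.
        z = (W - E[W]) / sqrt(Var[W]) = (8.5 - 10.5) / 4.7037 = -0.4252.
        Two-sided p = 2*Phi(z) = 0.670694.
Step 6: alpha = 0.1. fail to reject H0.

W+ = 8.5, W- = 12.5, W = min = 8.5, p = 0.670694, fail to reject H0.


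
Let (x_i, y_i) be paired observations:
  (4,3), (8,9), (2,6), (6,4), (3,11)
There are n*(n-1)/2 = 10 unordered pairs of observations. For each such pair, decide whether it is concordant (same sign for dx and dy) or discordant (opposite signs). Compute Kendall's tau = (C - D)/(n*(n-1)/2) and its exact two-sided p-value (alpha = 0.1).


Step 1: Enumerate the 10 unordered pairs (i,j) with i<j and classify each by sign(x_j-x_i) * sign(y_j-y_i).
  (1,2):dx=+4,dy=+6->C; (1,3):dx=-2,dy=+3->D; (1,4):dx=+2,dy=+1->C; (1,5):dx=-1,dy=+8->D
  (2,3):dx=-6,dy=-3->C; (2,4):dx=-2,dy=-5->C; (2,5):dx=-5,dy=+2->D; (3,4):dx=+4,dy=-2->D
  (3,5):dx=+1,dy=+5->C; (4,5):dx=-3,dy=+7->D
Step 2: C = 5, D = 5, total pairs = 10.
Step 3: tau = (C - D)/(n(n-1)/2) = (5 - 5)/10 = 0.000000.
Step 4: Exact two-sided p-value (enumerate n! = 120 permutations of y under H0): p = 1.000000.
Step 5: alpha = 0.1. fail to reject H0.

tau_b = 0.0000 (C=5, D=5), p = 1.000000, fail to reject H0.


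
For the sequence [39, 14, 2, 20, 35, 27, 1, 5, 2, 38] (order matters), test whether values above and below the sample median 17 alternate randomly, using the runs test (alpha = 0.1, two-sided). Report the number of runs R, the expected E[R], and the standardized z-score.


Step 1: Compute median = 17; label A = above, B = below.
Labels in order: ABBAAABBBA  (n_A = 5, n_B = 5)
Step 2: Count runs R = 5.
Step 3: Under H0 (random ordering), E[R] = 2*n_A*n_B/(n_A+n_B) + 1 = 2*5*5/10 + 1 = 6.0000.
        Var[R] = 2*n_A*n_B*(2*n_A*n_B - n_A - n_B) / ((n_A+n_B)^2 * (n_A+n_B-1)) = 2000/900 = 2.2222.
        SD[R] = 1.4907.
Step 4: Continuity-corrected z = (R + 0.5 - E[R]) / SD[R] = (5 + 0.5 - 6.0000) / 1.4907 = -0.3354.
Step 5: Two-sided p-value via normal approximation = 2*(1 - Phi(|z|)) = 0.737316.
Step 6: alpha = 0.1. fail to reject H0.

R = 5, z = -0.3354, p = 0.737316, fail to reject H0.


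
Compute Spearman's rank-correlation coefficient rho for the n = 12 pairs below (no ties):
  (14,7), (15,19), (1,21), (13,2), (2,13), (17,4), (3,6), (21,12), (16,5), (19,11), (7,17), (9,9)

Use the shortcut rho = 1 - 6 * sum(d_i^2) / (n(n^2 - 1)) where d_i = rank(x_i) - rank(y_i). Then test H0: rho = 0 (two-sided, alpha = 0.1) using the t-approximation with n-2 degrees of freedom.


Step 1: Rank x and y separately (midranks; no ties here).
rank(x): 14->7, 15->8, 1->1, 13->6, 2->2, 17->10, 3->3, 21->12, 16->9, 19->11, 7->4, 9->5
rank(y): 7->5, 19->11, 21->12, 2->1, 13->9, 4->2, 6->4, 12->8, 5->3, 11->7, 17->10, 9->6
Step 2: d_i = R_x(i) - R_y(i); compute d_i^2.
  (7-5)^2=4, (8-11)^2=9, (1-12)^2=121, (6-1)^2=25, (2-9)^2=49, (10-2)^2=64, (3-4)^2=1, (12-8)^2=16, (9-3)^2=36, (11-7)^2=16, (4-10)^2=36, (5-6)^2=1
sum(d^2) = 378.
Step 3: rho = 1 - 6*378 / (12*(12^2 - 1)) = 1 - 2268/1716 = -0.321678.
Step 4: Under H0, t = rho * sqrt((n-2)/(1-rho^2)) = -1.0743 ~ t(10).
Step 5: Two-sided p-value from the t-distribution with 10 df = 0.307910.
Step 6: alpha = 0.1. fail to reject H0.

rho = -0.3217, p = 0.307910, fail to reject H0 at alpha = 0.1.


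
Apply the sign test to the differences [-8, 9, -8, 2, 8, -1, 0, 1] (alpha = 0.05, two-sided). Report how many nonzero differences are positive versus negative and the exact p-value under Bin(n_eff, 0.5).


Step 1: Discard zero differences. Original n = 8; n_eff = number of nonzero differences = 7.
Nonzero differences (with sign): -8, +9, -8, +2, +8, -1, +1
Step 2: Count signs: positive = 4, negative = 3.
Step 3: Under H0: P(positive) = 0.5, so the number of positives S ~ Bin(7, 0.5).
Step 4: Two-sided exact p-value = sum of Bin(7,0.5) probabilities at or below the observed probability = 1.000000.
Step 5: alpha = 0.05. fail to reject H0.

n_eff = 7, pos = 4, neg = 3, p = 1.000000, fail to reject H0.


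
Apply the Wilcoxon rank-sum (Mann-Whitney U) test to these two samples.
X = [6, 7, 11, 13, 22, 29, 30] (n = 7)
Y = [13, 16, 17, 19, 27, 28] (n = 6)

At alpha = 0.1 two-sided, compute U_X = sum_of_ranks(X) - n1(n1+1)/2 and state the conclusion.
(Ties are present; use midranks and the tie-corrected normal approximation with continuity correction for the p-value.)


Step 1: Combine and sort all 13 observations; assign midranks.
sorted (value, group): (6,X), (7,X), (11,X), (13,X), (13,Y), (16,Y), (17,Y), (19,Y), (22,X), (27,Y), (28,Y), (29,X), (30,X)
ranks: 6->1, 7->2, 11->3, 13->4.5, 13->4.5, 16->6, 17->7, 19->8, 22->9, 27->10, 28->11, 29->12, 30->13
Step 2: Rank sum for X: R1 = 1 + 2 + 3 + 4.5 + 9 + 12 + 13 = 44.5.
Step 3: U_X = R1 - n1(n1+1)/2 = 44.5 - 7*8/2 = 44.5 - 28 = 16.5.
       U_Y = n1*n2 - U_X = 42 - 16.5 = 25.5.
Step 4: Ties are present, so use the tie-corrected normal approximation (with continuity correction) for the p-value.
Step 5: p-value = 0.567176; compare to alpha = 0.1. fail to reject H0.

U_X = 16.5, p = 0.567176, fail to reject H0 at alpha = 0.1.


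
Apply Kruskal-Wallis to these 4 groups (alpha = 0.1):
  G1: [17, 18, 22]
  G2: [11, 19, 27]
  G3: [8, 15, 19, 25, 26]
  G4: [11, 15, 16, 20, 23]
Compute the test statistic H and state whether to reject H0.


Step 1: Combine all N = 16 observations and assign midranks.
sorted (value, group, rank): (8,G3,1), (11,G2,2.5), (11,G4,2.5), (15,G3,4.5), (15,G4,4.5), (16,G4,6), (17,G1,7), (18,G1,8), (19,G2,9.5), (19,G3,9.5), (20,G4,11), (22,G1,12), (23,G4,13), (25,G3,14), (26,G3,15), (27,G2,16)
Step 2: Sum ranks within each group.
R_1 = 27 (n_1 = 3)
R_2 = 28 (n_2 = 3)
R_3 = 44 (n_3 = 5)
R_4 = 37 (n_4 = 5)
Step 3: H = 12/(N(N+1)) * sum(R_i^2/n_i) - 3(N+1)
     = 12/(16*17) * (27^2/3 + 28^2/3 + 44^2/5 + 37^2/5) - 3*17
     = 0.044118 * 1165.33 - 51
     = 0.411765.
Step 4: Ties present; correction factor C = 1 - 18/(16^3 - 16) = 0.995588. Corrected H = 0.411765 / 0.995588 = 0.413589.
Step 5: Under H0, H ~ chi^2(3); p-value = 0.937421.
Step 6: alpha = 0.1. fail to reject H0.

H = 0.4136, df = 3, p = 0.937421, fail to reject H0.


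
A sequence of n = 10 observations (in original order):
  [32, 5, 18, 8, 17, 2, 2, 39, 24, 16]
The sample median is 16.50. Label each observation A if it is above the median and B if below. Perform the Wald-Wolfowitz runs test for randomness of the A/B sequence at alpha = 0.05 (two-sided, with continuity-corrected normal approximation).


Step 1: Compute median = 16.50; label A = above, B = below.
Labels in order: ABABABBAAB  (n_A = 5, n_B = 5)
Step 2: Count runs R = 8.
Step 3: Under H0 (random ordering), E[R] = 2*n_A*n_B/(n_A+n_B) + 1 = 2*5*5/10 + 1 = 6.0000.
        Var[R] = 2*n_A*n_B*(2*n_A*n_B - n_A - n_B) / ((n_A+n_B)^2 * (n_A+n_B-1)) = 2000/900 = 2.2222.
        SD[R] = 1.4907.
Step 4: Continuity-corrected z = (R - 0.5 - E[R]) / SD[R] = (8 - 0.5 - 6.0000) / 1.4907 = 1.0062.
Step 5: Two-sided p-value via normal approximation = 2*(1 - Phi(|z|)) = 0.314305.
Step 6: alpha = 0.05. fail to reject H0.

R = 8, z = 1.0062, p = 0.314305, fail to reject H0.


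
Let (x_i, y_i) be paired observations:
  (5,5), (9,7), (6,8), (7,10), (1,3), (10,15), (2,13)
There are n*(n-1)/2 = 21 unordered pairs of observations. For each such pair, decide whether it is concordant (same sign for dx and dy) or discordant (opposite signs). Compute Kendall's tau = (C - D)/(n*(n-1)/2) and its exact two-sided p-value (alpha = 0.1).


Step 1: Enumerate the 21 unordered pairs (i,j) with i<j and classify each by sign(x_j-x_i) * sign(y_j-y_i).
  (1,2):dx=+4,dy=+2->C; (1,3):dx=+1,dy=+3->C; (1,4):dx=+2,dy=+5->C; (1,5):dx=-4,dy=-2->C
  (1,6):dx=+5,dy=+10->C; (1,7):dx=-3,dy=+8->D; (2,3):dx=-3,dy=+1->D; (2,4):dx=-2,dy=+3->D
  (2,5):dx=-8,dy=-4->C; (2,6):dx=+1,dy=+8->C; (2,7):dx=-7,dy=+6->D; (3,4):dx=+1,dy=+2->C
  (3,5):dx=-5,dy=-5->C; (3,6):dx=+4,dy=+7->C; (3,7):dx=-4,dy=+5->D; (4,5):dx=-6,dy=-7->C
  (4,6):dx=+3,dy=+5->C; (4,7):dx=-5,dy=+3->D; (5,6):dx=+9,dy=+12->C; (5,7):dx=+1,dy=+10->C
  (6,7):dx=-8,dy=-2->C
Step 2: C = 15, D = 6, total pairs = 21.
Step 3: tau = (C - D)/(n(n-1)/2) = (15 - 6)/21 = 0.428571.
Step 4: Exact two-sided p-value (enumerate n! = 5040 permutations of y under H0): p = 0.238889.
Step 5: alpha = 0.1. fail to reject H0.

tau_b = 0.4286 (C=15, D=6), p = 0.238889, fail to reject H0.


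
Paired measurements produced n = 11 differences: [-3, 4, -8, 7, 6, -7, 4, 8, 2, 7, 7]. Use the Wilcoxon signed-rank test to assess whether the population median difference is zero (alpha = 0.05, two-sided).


Step 1: Drop any zero differences (none here) and take |d_i|.
|d| = [3, 4, 8, 7, 6, 7, 4, 8, 2, 7, 7]
Step 2: Midrank |d_i| (ties get averaged ranks).
ranks: |3|->2, |4|->3.5, |8|->10.5, |7|->7.5, |6|->5, |7|->7.5, |4|->3.5, |8|->10.5, |2|->1, |7|->7.5, |7|->7.5
Step 3: Attach original signs; sum ranks with positive sign and with negative sign.
W+ = 3.5 + 7.5 + 5 + 3.5 + 10.5 + 1 + 7.5 + 7.5 = 46
W- = 2 + 10.5 + 7.5 = 20
(Check: W+ + W- = 66 should equal n(n+1)/2 = 66.)
Step 4: Test statistic W = min(W+, W-) = 20.
Step 5: Ties in |d|, so use the tie-corrected normal approximation.
        E[W] = n(n+1)/4 = 11*12/4 = 33.
        Tie groups: |d|=4 (t=2), |d|=7 (t=4), |d|=8 (t=2); sum(t^3 - t) = 72.
        Var[W] = n(n+1)(2n+1)/24 - sum(t^3-t)/48 = 3036/24 - 72/48 = 125.
        z = (W - E[W]) / sqrt(Var[W]) = (20 - 33) / 11.1803 = -1.1628.
        Two-sided p = 2*Phi(z) = 0.244929.
Step 6: alpha = 0.05. fail to reject H0.

W+ = 46, W- = 20, W = min = 20, p = 0.244929, fail to reject H0.


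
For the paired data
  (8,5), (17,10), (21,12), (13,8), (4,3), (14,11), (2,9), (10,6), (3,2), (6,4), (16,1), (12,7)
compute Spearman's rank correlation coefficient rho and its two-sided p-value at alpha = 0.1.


Step 1: Rank x and y separately (midranks; no ties here).
rank(x): 8->5, 17->11, 21->12, 13->8, 4->3, 14->9, 2->1, 10->6, 3->2, 6->4, 16->10, 12->7
rank(y): 5->5, 10->10, 12->12, 8->8, 3->3, 11->11, 9->9, 6->6, 2->2, 4->4, 1->1, 7->7
Step 2: d_i = R_x(i) - R_y(i); compute d_i^2.
  (5-5)^2=0, (11-10)^2=1, (12-12)^2=0, (8-8)^2=0, (3-3)^2=0, (9-11)^2=4, (1-9)^2=64, (6-6)^2=0, (2-2)^2=0, (4-4)^2=0, (10-1)^2=81, (7-7)^2=0
sum(d^2) = 150.
Step 3: rho = 1 - 6*150 / (12*(12^2 - 1)) = 1 - 900/1716 = 0.475524.
Step 4: Under H0, t = rho * sqrt((n-2)/(1-rho^2)) = 1.7094 ~ t(10).
Step 5: Two-sided p-value from the t-distribution with 10 df = 0.118176.
Step 6: alpha = 0.1. fail to reject H0.

rho = 0.4755, p = 0.118176, fail to reject H0 at alpha = 0.1.


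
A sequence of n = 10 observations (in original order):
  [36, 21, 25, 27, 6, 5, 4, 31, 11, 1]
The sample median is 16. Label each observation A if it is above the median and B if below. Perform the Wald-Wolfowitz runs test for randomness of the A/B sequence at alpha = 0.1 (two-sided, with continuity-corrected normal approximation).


Step 1: Compute median = 16; label A = above, B = below.
Labels in order: AAAABBBABB  (n_A = 5, n_B = 5)
Step 2: Count runs R = 4.
Step 3: Under H0 (random ordering), E[R] = 2*n_A*n_B/(n_A+n_B) + 1 = 2*5*5/10 + 1 = 6.0000.
        Var[R] = 2*n_A*n_B*(2*n_A*n_B - n_A - n_B) / ((n_A+n_B)^2 * (n_A+n_B-1)) = 2000/900 = 2.2222.
        SD[R] = 1.4907.
Step 4: Continuity-corrected z = (R + 0.5 - E[R]) / SD[R] = (4 + 0.5 - 6.0000) / 1.4907 = -1.0062.
Step 5: Two-sided p-value via normal approximation = 2*(1 - Phi(|z|)) = 0.314305.
Step 6: alpha = 0.1. fail to reject H0.

R = 4, z = -1.0062, p = 0.314305, fail to reject H0.


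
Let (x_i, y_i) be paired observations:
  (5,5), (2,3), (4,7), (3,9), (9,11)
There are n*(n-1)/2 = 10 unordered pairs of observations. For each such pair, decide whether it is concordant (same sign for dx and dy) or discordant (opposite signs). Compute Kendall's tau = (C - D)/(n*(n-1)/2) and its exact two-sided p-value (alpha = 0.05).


Step 1: Enumerate the 10 unordered pairs (i,j) with i<j and classify each by sign(x_j-x_i) * sign(y_j-y_i).
  (1,2):dx=-3,dy=-2->C; (1,3):dx=-1,dy=+2->D; (1,4):dx=-2,dy=+4->D; (1,5):dx=+4,dy=+6->C
  (2,3):dx=+2,dy=+4->C; (2,4):dx=+1,dy=+6->C; (2,5):dx=+7,dy=+8->C; (3,4):dx=-1,dy=+2->D
  (3,5):dx=+5,dy=+4->C; (4,5):dx=+6,dy=+2->C
Step 2: C = 7, D = 3, total pairs = 10.
Step 3: tau = (C - D)/(n(n-1)/2) = (7 - 3)/10 = 0.400000.
Step 4: Exact two-sided p-value (enumerate n! = 120 permutations of y under H0): p = 0.483333.
Step 5: alpha = 0.05. fail to reject H0.

tau_b = 0.4000 (C=7, D=3), p = 0.483333, fail to reject H0.


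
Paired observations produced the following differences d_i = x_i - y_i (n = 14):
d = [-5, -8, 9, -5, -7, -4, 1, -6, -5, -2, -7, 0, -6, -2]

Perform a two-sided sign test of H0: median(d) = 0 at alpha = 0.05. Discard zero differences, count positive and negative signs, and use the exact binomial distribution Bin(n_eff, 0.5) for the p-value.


Step 1: Discard zero differences. Original n = 14; n_eff = number of nonzero differences = 13.
Nonzero differences (with sign): -5, -8, +9, -5, -7, -4, +1, -6, -5, -2, -7, -6, -2
Step 2: Count signs: positive = 2, negative = 11.
Step 3: Under H0: P(positive) = 0.5, so the number of positives S ~ Bin(13, 0.5).
Step 4: Two-sided exact p-value = sum of Bin(13,0.5) probabilities at or below the observed probability = 0.022461.
Step 5: alpha = 0.05. reject H0.

n_eff = 13, pos = 2, neg = 11, p = 0.022461, reject H0.


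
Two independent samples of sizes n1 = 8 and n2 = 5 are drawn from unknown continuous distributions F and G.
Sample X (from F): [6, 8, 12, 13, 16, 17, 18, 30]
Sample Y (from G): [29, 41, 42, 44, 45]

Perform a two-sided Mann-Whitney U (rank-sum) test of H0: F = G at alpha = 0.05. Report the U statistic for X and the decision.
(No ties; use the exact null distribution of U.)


Step 1: Combine and sort all 13 observations; assign midranks.
sorted (value, group): (6,X), (8,X), (12,X), (13,X), (16,X), (17,X), (18,X), (29,Y), (30,X), (41,Y), (42,Y), (44,Y), (45,Y)
ranks: 6->1, 8->2, 12->3, 13->4, 16->5, 17->6, 18->7, 29->8, 30->9, 41->10, 42->11, 44->12, 45->13
Step 2: Rank sum for X: R1 = 1 + 2 + 3 + 4 + 5 + 6 + 7 + 9 = 37.
Step 3: U_X = R1 - n1(n1+1)/2 = 37 - 8*9/2 = 37 - 36 = 1.
       U_Y = n1*n2 - U_X = 40 - 1 = 39.
Step 4: No ties, so the exact null distribution of U (based on enumerating the C(13,8) = 1287 equally likely rank assignments) gives the two-sided p-value.
Step 5: p-value = 0.003108; compare to alpha = 0.05. reject H0.

U_X = 1, p = 0.003108, reject H0 at alpha = 0.05.


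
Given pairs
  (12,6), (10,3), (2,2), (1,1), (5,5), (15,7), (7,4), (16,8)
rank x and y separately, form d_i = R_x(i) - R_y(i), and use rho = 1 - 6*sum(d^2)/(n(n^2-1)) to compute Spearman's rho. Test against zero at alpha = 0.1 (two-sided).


Step 1: Rank x and y separately (midranks; no ties here).
rank(x): 12->6, 10->5, 2->2, 1->1, 5->3, 15->7, 7->4, 16->8
rank(y): 6->6, 3->3, 2->2, 1->1, 5->5, 7->7, 4->4, 8->8
Step 2: d_i = R_x(i) - R_y(i); compute d_i^2.
  (6-6)^2=0, (5-3)^2=4, (2-2)^2=0, (1-1)^2=0, (3-5)^2=4, (7-7)^2=0, (4-4)^2=0, (8-8)^2=0
sum(d^2) = 8.
Step 3: rho = 1 - 6*8 / (8*(8^2 - 1)) = 1 - 48/504 = 0.904762.
Step 4: Under H0, t = rho * sqrt((n-2)/(1-rho^2)) = 5.2034 ~ t(6).
Step 5: Two-sided p-value from the t-distribution with 6 df = 0.002008.
Step 6: alpha = 0.1. reject H0.

rho = 0.9048, p = 0.002008, reject H0 at alpha = 0.1.


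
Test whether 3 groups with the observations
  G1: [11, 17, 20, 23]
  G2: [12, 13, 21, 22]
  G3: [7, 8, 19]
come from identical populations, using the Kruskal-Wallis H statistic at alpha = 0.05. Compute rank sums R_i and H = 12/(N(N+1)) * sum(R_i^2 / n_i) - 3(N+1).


Step 1: Combine all N = 11 observations and assign midranks.
sorted (value, group, rank): (7,G3,1), (8,G3,2), (11,G1,3), (12,G2,4), (13,G2,5), (17,G1,6), (19,G3,7), (20,G1,8), (21,G2,9), (22,G2,10), (23,G1,11)
Step 2: Sum ranks within each group.
R_1 = 28 (n_1 = 4)
R_2 = 28 (n_2 = 4)
R_3 = 10 (n_3 = 3)
Step 3: H = 12/(N(N+1)) * sum(R_i^2/n_i) - 3(N+1)
     = 12/(11*12) * (28^2/4 + 28^2/4 + 10^2/3) - 3*12
     = 0.090909 * 425.333 - 36
     = 2.666667.
Step 4: No ties, so H is used without correction.
Step 5: Under H0, H ~ chi^2(2); p-value = 0.263597.
Step 6: alpha = 0.05. fail to reject H0.

H = 2.6667, df = 2, p = 0.263597, fail to reject H0.


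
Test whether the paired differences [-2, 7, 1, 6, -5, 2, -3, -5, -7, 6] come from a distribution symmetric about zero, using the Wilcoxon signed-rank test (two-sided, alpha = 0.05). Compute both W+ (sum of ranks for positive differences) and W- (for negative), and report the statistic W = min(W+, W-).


Step 1: Drop any zero differences (none here) and take |d_i|.
|d| = [2, 7, 1, 6, 5, 2, 3, 5, 7, 6]
Step 2: Midrank |d_i| (ties get averaged ranks).
ranks: |2|->2.5, |7|->9.5, |1|->1, |6|->7.5, |5|->5.5, |2|->2.5, |3|->4, |5|->5.5, |7|->9.5, |6|->7.5
Step 3: Attach original signs; sum ranks with positive sign and with negative sign.
W+ = 9.5 + 1 + 7.5 + 2.5 + 7.5 = 28
W- = 2.5 + 5.5 + 4 + 5.5 + 9.5 = 27
(Check: W+ + W- = 55 should equal n(n+1)/2 = 55.)
Step 4: Test statistic W = min(W+, W-) = 27.
Step 5: Ties in |d|, so use the tie-corrected normal approximation.
        E[W] = n(n+1)/4 = 10*11/4 = 27.5.
        Tie groups: |d|=2 (t=2), |d|=5 (t=2), |d|=6 (t=2), |d|=7 (t=2); sum(t^3 - t) = 24.
        Var[W] = n(n+1)(2n+1)/24 - sum(t^3-t)/48 = 2310/24 - 24/48 = 95.75.
        z = (W - E[W]) / sqrt(Var[W]) = (27 - 27.5) / 9.7852 = -0.0511.
        Two-sided p = 2*Phi(z) = 0.959248.
Step 6: alpha = 0.05. fail to reject H0.

W+ = 28, W- = 27, W = min = 27, p = 0.959248, fail to reject H0.


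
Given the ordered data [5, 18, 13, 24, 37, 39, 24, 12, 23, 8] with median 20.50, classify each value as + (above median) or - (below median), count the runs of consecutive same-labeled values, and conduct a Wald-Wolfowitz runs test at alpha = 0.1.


Step 1: Compute median = 20.50; label A = above, B = below.
Labels in order: BBBAAAABAB  (n_A = 5, n_B = 5)
Step 2: Count runs R = 5.
Step 3: Under H0 (random ordering), E[R] = 2*n_A*n_B/(n_A+n_B) + 1 = 2*5*5/10 + 1 = 6.0000.
        Var[R] = 2*n_A*n_B*(2*n_A*n_B - n_A - n_B) / ((n_A+n_B)^2 * (n_A+n_B-1)) = 2000/900 = 2.2222.
        SD[R] = 1.4907.
Step 4: Continuity-corrected z = (R + 0.5 - E[R]) / SD[R] = (5 + 0.5 - 6.0000) / 1.4907 = -0.3354.
Step 5: Two-sided p-value via normal approximation = 2*(1 - Phi(|z|)) = 0.737316.
Step 6: alpha = 0.1. fail to reject H0.

R = 5, z = -0.3354, p = 0.737316, fail to reject H0.


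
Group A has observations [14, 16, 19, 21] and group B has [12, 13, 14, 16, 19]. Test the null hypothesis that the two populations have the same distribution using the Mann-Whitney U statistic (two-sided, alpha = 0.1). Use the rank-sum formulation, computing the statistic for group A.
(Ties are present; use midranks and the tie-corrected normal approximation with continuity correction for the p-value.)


Step 1: Combine and sort all 9 observations; assign midranks.
sorted (value, group): (12,Y), (13,Y), (14,X), (14,Y), (16,X), (16,Y), (19,X), (19,Y), (21,X)
ranks: 12->1, 13->2, 14->3.5, 14->3.5, 16->5.5, 16->5.5, 19->7.5, 19->7.5, 21->9
Step 2: Rank sum for X: R1 = 3.5 + 5.5 + 7.5 + 9 = 25.5.
Step 3: U_X = R1 - n1(n1+1)/2 = 25.5 - 4*5/2 = 25.5 - 10 = 15.5.
       U_Y = n1*n2 - U_X = 20 - 15.5 = 4.5.
Step 4: Ties are present, so use the tie-corrected normal approximation (with continuity correction) for the p-value.
Step 5: p-value = 0.214847; compare to alpha = 0.1. fail to reject H0.

U_X = 15.5, p = 0.214847, fail to reject H0 at alpha = 0.1.


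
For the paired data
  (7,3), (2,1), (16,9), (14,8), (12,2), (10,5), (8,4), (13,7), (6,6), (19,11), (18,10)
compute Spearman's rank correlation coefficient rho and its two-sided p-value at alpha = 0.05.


Step 1: Rank x and y separately (midranks; no ties here).
rank(x): 7->3, 2->1, 16->9, 14->8, 12->6, 10->5, 8->4, 13->7, 6->2, 19->11, 18->10
rank(y): 3->3, 1->1, 9->9, 8->8, 2->2, 5->5, 4->4, 7->7, 6->6, 11->11, 10->10
Step 2: d_i = R_x(i) - R_y(i); compute d_i^2.
  (3-3)^2=0, (1-1)^2=0, (9-9)^2=0, (8-8)^2=0, (6-2)^2=16, (5-5)^2=0, (4-4)^2=0, (7-7)^2=0, (2-6)^2=16, (11-11)^2=0, (10-10)^2=0
sum(d^2) = 32.
Step 3: rho = 1 - 6*32 / (11*(11^2 - 1)) = 1 - 192/1320 = 0.854545.
Step 4: Under H0, t = rho * sqrt((n-2)/(1-rho^2)) = 4.9360 ~ t(9).
Step 5: Two-sided p-value from the t-distribution with 9 df = 0.000807.
Step 6: alpha = 0.05. reject H0.

rho = 0.8545, p = 0.000807, reject H0 at alpha = 0.05.


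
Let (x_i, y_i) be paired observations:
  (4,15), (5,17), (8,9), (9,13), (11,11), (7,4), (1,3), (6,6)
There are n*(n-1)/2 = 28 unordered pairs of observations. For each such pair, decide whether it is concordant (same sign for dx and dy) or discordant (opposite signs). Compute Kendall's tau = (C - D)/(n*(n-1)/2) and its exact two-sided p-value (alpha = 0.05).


Step 1: Enumerate the 28 unordered pairs (i,j) with i<j and classify each by sign(x_j-x_i) * sign(y_j-y_i).
  (1,2):dx=+1,dy=+2->C; (1,3):dx=+4,dy=-6->D; (1,4):dx=+5,dy=-2->D; (1,5):dx=+7,dy=-4->D
  (1,6):dx=+3,dy=-11->D; (1,7):dx=-3,dy=-12->C; (1,8):dx=+2,dy=-9->D; (2,3):dx=+3,dy=-8->D
  (2,4):dx=+4,dy=-4->D; (2,5):dx=+6,dy=-6->D; (2,6):dx=+2,dy=-13->D; (2,7):dx=-4,dy=-14->C
  (2,8):dx=+1,dy=-11->D; (3,4):dx=+1,dy=+4->C; (3,5):dx=+3,dy=+2->C; (3,6):dx=-1,dy=-5->C
  (3,7):dx=-7,dy=-6->C; (3,8):dx=-2,dy=-3->C; (4,5):dx=+2,dy=-2->D; (4,6):dx=-2,dy=-9->C
  (4,7):dx=-8,dy=-10->C; (4,8):dx=-3,dy=-7->C; (5,6):dx=-4,dy=-7->C; (5,7):dx=-10,dy=-8->C
  (5,8):dx=-5,dy=-5->C; (6,7):dx=-6,dy=-1->C; (6,8):dx=-1,dy=+2->D; (7,8):dx=+5,dy=+3->C
Step 2: C = 16, D = 12, total pairs = 28.
Step 3: tau = (C - D)/(n(n-1)/2) = (16 - 12)/28 = 0.142857.
Step 4: Exact two-sided p-value (enumerate n! = 40320 permutations of y under H0): p = 0.719544.
Step 5: alpha = 0.05. fail to reject H0.

tau_b = 0.1429 (C=16, D=12), p = 0.719544, fail to reject H0.


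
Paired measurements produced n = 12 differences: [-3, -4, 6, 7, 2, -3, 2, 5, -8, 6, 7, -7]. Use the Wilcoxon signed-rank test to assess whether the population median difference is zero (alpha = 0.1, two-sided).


Step 1: Drop any zero differences (none here) and take |d_i|.
|d| = [3, 4, 6, 7, 2, 3, 2, 5, 8, 6, 7, 7]
Step 2: Midrank |d_i| (ties get averaged ranks).
ranks: |3|->3.5, |4|->5, |6|->7.5, |7|->10, |2|->1.5, |3|->3.5, |2|->1.5, |5|->6, |8|->12, |6|->7.5, |7|->10, |7|->10
Step 3: Attach original signs; sum ranks with positive sign and with negative sign.
W+ = 7.5 + 10 + 1.5 + 1.5 + 6 + 7.5 + 10 = 44
W- = 3.5 + 5 + 3.5 + 12 + 10 = 34
(Check: W+ + W- = 78 should equal n(n+1)/2 = 78.)
Step 4: Test statistic W = min(W+, W-) = 34.
Step 5: Ties in |d|, so use the tie-corrected normal approximation.
        E[W] = n(n+1)/4 = 12*13/4 = 39.
        Tie groups: |d|=2 (t=2), |d|=3 (t=2), |d|=6 (t=2), |d|=7 (t=3); sum(t^3 - t) = 42.
        Var[W] = n(n+1)(2n+1)/24 - sum(t^3-t)/48 = 3900/24 - 42/48 = 161.625.
        z = (W - E[W]) / sqrt(Var[W]) = (34 - 39) / 12.7132 = -0.3933.
        Two-sided p = 2*Phi(z) = 0.694103.
Step 6: alpha = 0.1. fail to reject H0.

W+ = 44, W- = 34, W = min = 34, p = 0.694103, fail to reject H0.


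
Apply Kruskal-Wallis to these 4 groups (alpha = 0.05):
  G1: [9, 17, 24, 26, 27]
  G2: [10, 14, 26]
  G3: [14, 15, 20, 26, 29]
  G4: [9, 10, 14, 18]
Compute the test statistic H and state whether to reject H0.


Step 1: Combine all N = 17 observations and assign midranks.
sorted (value, group, rank): (9,G1,1.5), (9,G4,1.5), (10,G2,3.5), (10,G4,3.5), (14,G2,6), (14,G3,6), (14,G4,6), (15,G3,8), (17,G1,9), (18,G4,10), (20,G3,11), (24,G1,12), (26,G1,14), (26,G2,14), (26,G3,14), (27,G1,16), (29,G3,17)
Step 2: Sum ranks within each group.
R_1 = 52.5 (n_1 = 5)
R_2 = 23.5 (n_2 = 3)
R_3 = 56 (n_3 = 5)
R_4 = 21 (n_4 = 4)
Step 3: H = 12/(N(N+1)) * sum(R_i^2/n_i) - 3(N+1)
     = 12/(17*18) * (52.5^2/5 + 23.5^2/3 + 56^2/5 + 21^2/4) - 3*18
     = 0.039216 * 1472.78 - 54
     = 3.756209.
Step 4: Ties present; correction factor C = 1 - 60/(17^3 - 17) = 0.987745. Corrected H = 3.756209 / 0.987745 = 3.802812.
Step 5: Under H0, H ~ chi^2(3); p-value = 0.283559.
Step 6: alpha = 0.05. fail to reject H0.

H = 3.8028, df = 3, p = 0.283559, fail to reject H0.


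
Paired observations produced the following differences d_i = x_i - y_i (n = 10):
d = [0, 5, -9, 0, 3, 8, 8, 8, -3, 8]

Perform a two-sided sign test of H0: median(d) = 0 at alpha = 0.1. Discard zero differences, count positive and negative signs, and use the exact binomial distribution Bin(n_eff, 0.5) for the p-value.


Step 1: Discard zero differences. Original n = 10; n_eff = number of nonzero differences = 8.
Nonzero differences (with sign): +5, -9, +3, +8, +8, +8, -3, +8
Step 2: Count signs: positive = 6, negative = 2.
Step 3: Under H0: P(positive) = 0.5, so the number of positives S ~ Bin(8, 0.5).
Step 4: Two-sided exact p-value = sum of Bin(8,0.5) probabilities at or below the observed probability = 0.289062.
Step 5: alpha = 0.1. fail to reject H0.

n_eff = 8, pos = 6, neg = 2, p = 0.289062, fail to reject H0.


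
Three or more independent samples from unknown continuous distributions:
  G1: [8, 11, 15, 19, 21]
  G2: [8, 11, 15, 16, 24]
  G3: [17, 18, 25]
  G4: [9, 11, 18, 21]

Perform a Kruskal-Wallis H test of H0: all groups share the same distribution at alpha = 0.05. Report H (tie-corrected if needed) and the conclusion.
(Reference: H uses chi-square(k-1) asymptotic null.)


Step 1: Combine all N = 17 observations and assign midranks.
sorted (value, group, rank): (8,G1,1.5), (8,G2,1.5), (9,G4,3), (11,G1,5), (11,G2,5), (11,G4,5), (15,G1,7.5), (15,G2,7.5), (16,G2,9), (17,G3,10), (18,G3,11.5), (18,G4,11.5), (19,G1,13), (21,G1,14.5), (21,G4,14.5), (24,G2,16), (25,G3,17)
Step 2: Sum ranks within each group.
R_1 = 41.5 (n_1 = 5)
R_2 = 39 (n_2 = 5)
R_3 = 38.5 (n_3 = 3)
R_4 = 34 (n_4 = 4)
Step 3: H = 12/(N(N+1)) * sum(R_i^2/n_i) - 3(N+1)
     = 12/(17*18) * (41.5^2/5 + 39^2/5 + 38.5^2/3 + 34^2/4) - 3*18
     = 0.039216 * 1431.73 - 54
     = 2.146405.
Step 4: Ties present; correction factor C = 1 - 48/(17^3 - 17) = 0.990196. Corrected H = 2.146405 / 0.990196 = 2.167657.
Step 5: Under H0, H ~ chi^2(3); p-value = 0.538347.
Step 6: alpha = 0.05. fail to reject H0.

H = 2.1677, df = 3, p = 0.538347, fail to reject H0.


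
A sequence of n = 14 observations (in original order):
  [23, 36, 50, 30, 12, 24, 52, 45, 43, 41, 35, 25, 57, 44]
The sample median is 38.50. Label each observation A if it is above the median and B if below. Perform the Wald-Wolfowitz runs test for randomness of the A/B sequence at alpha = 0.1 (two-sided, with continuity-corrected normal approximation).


Step 1: Compute median = 38.50; label A = above, B = below.
Labels in order: BBABBBAAAABBAA  (n_A = 7, n_B = 7)
Step 2: Count runs R = 6.
Step 3: Under H0 (random ordering), E[R] = 2*n_A*n_B/(n_A+n_B) + 1 = 2*7*7/14 + 1 = 8.0000.
        Var[R] = 2*n_A*n_B*(2*n_A*n_B - n_A - n_B) / ((n_A+n_B)^2 * (n_A+n_B-1)) = 8232/2548 = 3.2308.
        SD[R] = 1.7974.
Step 4: Continuity-corrected z = (R + 0.5 - E[R]) / SD[R] = (6 + 0.5 - 8.0000) / 1.7974 = -0.8345.
Step 5: Two-sided p-value via normal approximation = 2*(1 - Phi(|z|)) = 0.403986.
Step 6: alpha = 0.1. fail to reject H0.

R = 6, z = -0.8345, p = 0.403986, fail to reject H0.


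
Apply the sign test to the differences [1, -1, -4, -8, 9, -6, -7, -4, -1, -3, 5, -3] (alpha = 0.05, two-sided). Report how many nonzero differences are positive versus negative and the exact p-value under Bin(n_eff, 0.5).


Step 1: Discard zero differences. Original n = 12; n_eff = number of nonzero differences = 12.
Nonzero differences (with sign): +1, -1, -4, -8, +9, -6, -7, -4, -1, -3, +5, -3
Step 2: Count signs: positive = 3, negative = 9.
Step 3: Under H0: P(positive) = 0.5, so the number of positives S ~ Bin(12, 0.5).
Step 4: Two-sided exact p-value = sum of Bin(12,0.5) probabilities at or below the observed probability = 0.145996.
Step 5: alpha = 0.05. fail to reject H0.

n_eff = 12, pos = 3, neg = 9, p = 0.145996, fail to reject H0.


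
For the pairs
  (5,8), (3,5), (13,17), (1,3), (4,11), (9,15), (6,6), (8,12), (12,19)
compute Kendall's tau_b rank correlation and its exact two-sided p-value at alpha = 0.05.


Step 1: Enumerate the 36 unordered pairs (i,j) with i<j and classify each by sign(x_j-x_i) * sign(y_j-y_i).
  (1,2):dx=-2,dy=-3->C; (1,3):dx=+8,dy=+9->C; (1,4):dx=-4,dy=-5->C; (1,5):dx=-1,dy=+3->D
  (1,6):dx=+4,dy=+7->C; (1,7):dx=+1,dy=-2->D; (1,8):dx=+3,dy=+4->C; (1,9):dx=+7,dy=+11->C
  (2,3):dx=+10,dy=+12->C; (2,4):dx=-2,dy=-2->C; (2,5):dx=+1,dy=+6->C; (2,6):dx=+6,dy=+10->C
  (2,7):dx=+3,dy=+1->C; (2,8):dx=+5,dy=+7->C; (2,9):dx=+9,dy=+14->C; (3,4):dx=-12,dy=-14->C
  (3,5):dx=-9,dy=-6->C; (3,6):dx=-4,dy=-2->C; (3,7):dx=-7,dy=-11->C; (3,8):dx=-5,dy=-5->C
  (3,9):dx=-1,dy=+2->D; (4,5):dx=+3,dy=+8->C; (4,6):dx=+8,dy=+12->C; (4,7):dx=+5,dy=+3->C
  (4,8):dx=+7,dy=+9->C; (4,9):dx=+11,dy=+16->C; (5,6):dx=+5,dy=+4->C; (5,7):dx=+2,dy=-5->D
  (5,8):dx=+4,dy=+1->C; (5,9):dx=+8,dy=+8->C; (6,7):dx=-3,dy=-9->C; (6,8):dx=-1,dy=-3->C
  (6,9):dx=+3,dy=+4->C; (7,8):dx=+2,dy=+6->C; (7,9):dx=+6,dy=+13->C; (8,9):dx=+4,dy=+7->C
Step 2: C = 32, D = 4, total pairs = 36.
Step 3: tau = (C - D)/(n(n-1)/2) = (32 - 4)/36 = 0.777778.
Step 4: Exact two-sided p-value (enumerate n! = 362880 permutations of y under H0): p = 0.002425.
Step 5: alpha = 0.05. reject H0.

tau_b = 0.7778 (C=32, D=4), p = 0.002425, reject H0.


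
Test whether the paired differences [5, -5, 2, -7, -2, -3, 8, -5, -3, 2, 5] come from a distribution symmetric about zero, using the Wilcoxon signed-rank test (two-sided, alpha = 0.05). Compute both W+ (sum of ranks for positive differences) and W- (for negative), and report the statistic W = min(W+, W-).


Step 1: Drop any zero differences (none here) and take |d_i|.
|d| = [5, 5, 2, 7, 2, 3, 8, 5, 3, 2, 5]
Step 2: Midrank |d_i| (ties get averaged ranks).
ranks: |5|->7.5, |5|->7.5, |2|->2, |7|->10, |2|->2, |3|->4.5, |8|->11, |5|->7.5, |3|->4.5, |2|->2, |5|->7.5
Step 3: Attach original signs; sum ranks with positive sign and with negative sign.
W+ = 7.5 + 2 + 11 + 2 + 7.5 = 30
W- = 7.5 + 10 + 2 + 4.5 + 7.5 + 4.5 = 36
(Check: W+ + W- = 66 should equal n(n+1)/2 = 66.)
Step 4: Test statistic W = min(W+, W-) = 30.
Step 5: Ties in |d|, so use the tie-corrected normal approximation.
        E[W] = n(n+1)/4 = 11*12/4 = 33.
        Tie groups: |d|=2 (t=3), |d|=3 (t=2), |d|=5 (t=4); sum(t^3 - t) = 90.
        Var[W] = n(n+1)(2n+1)/24 - sum(t^3-t)/48 = 3036/24 - 90/48 = 124.625.
        z = (W - E[W]) / sqrt(Var[W]) = (30 - 33) / 11.1636 = -0.2687.
        Two-sided p = 2*Phi(z) = 0.788136.
Step 6: alpha = 0.05. fail to reject H0.

W+ = 30, W- = 36, W = min = 30, p = 0.788136, fail to reject H0.


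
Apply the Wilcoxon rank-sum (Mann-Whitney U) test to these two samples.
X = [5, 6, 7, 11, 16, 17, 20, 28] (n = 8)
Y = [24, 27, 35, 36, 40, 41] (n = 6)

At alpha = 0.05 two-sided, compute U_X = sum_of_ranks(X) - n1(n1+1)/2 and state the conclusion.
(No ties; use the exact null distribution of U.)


Step 1: Combine and sort all 14 observations; assign midranks.
sorted (value, group): (5,X), (6,X), (7,X), (11,X), (16,X), (17,X), (20,X), (24,Y), (27,Y), (28,X), (35,Y), (36,Y), (40,Y), (41,Y)
ranks: 5->1, 6->2, 7->3, 11->4, 16->5, 17->6, 20->7, 24->8, 27->9, 28->10, 35->11, 36->12, 40->13, 41->14
Step 2: Rank sum for X: R1 = 1 + 2 + 3 + 4 + 5 + 6 + 7 + 10 = 38.
Step 3: U_X = R1 - n1(n1+1)/2 = 38 - 8*9/2 = 38 - 36 = 2.
       U_Y = n1*n2 - U_X = 48 - 2 = 46.
Step 4: No ties, so the exact null distribution of U (based on enumerating the C(14,8) = 3003 equally likely rank assignments) gives the two-sided p-value.
Step 5: p-value = 0.002664; compare to alpha = 0.05. reject H0.

U_X = 2, p = 0.002664, reject H0 at alpha = 0.05.
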